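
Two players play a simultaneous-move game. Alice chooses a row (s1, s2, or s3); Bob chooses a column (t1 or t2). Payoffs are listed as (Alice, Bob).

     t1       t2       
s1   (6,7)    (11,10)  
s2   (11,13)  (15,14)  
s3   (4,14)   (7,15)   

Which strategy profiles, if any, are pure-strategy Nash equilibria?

Check mutual best responses: a cell is a NE iff neither player can gain by unilaterally deviating.
Alice's best responses — vs t1: s2 (payoff 11); vs t2: s2 (payoff 15).
Bob's best responses — vs s1: t2 (payoff 10); vs s2: t2 (payoff 14); vs s3: t2 (payoff 15).
The only mutual best response is (s2, t2); neither player gains by switching there.

(s2, t2)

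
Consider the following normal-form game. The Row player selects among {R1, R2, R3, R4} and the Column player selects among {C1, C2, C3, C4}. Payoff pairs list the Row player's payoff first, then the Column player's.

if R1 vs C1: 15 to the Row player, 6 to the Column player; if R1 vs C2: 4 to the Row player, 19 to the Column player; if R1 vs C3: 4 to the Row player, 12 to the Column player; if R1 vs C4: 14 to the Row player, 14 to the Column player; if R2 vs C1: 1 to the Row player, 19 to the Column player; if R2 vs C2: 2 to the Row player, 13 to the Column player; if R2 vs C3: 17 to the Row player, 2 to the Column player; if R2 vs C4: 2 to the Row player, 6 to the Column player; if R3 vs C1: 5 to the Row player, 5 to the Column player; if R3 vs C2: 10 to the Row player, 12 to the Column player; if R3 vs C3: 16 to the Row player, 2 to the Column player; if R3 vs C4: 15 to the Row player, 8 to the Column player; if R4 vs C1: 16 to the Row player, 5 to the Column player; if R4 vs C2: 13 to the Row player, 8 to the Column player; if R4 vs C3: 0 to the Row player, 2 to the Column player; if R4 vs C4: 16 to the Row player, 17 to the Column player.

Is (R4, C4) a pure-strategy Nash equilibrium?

Holding the Column player at C4: the Row player gets 16 from R4, versus 14 from R1, 2 from R2, 15 from R3. No profitable deviation for the Row player.
Holding the Row player at R4: the Column player gets 17 from C4, versus 5 from C1, 8 from C2, 2 from C3. No profitable deviation for the Column player either.

Yes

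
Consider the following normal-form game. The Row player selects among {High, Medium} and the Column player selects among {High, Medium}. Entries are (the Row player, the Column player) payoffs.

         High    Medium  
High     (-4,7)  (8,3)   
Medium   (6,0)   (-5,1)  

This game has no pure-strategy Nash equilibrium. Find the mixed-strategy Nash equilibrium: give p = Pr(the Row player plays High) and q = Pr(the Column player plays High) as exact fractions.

p = 1/5, q = 13/23

Each player's mixing probability is pinned down by making the *other* player indifferent.
The Column player indifferent between High and Medium: p·7 + (1−p)·0 = p·3 + (1−p)·1 ⟹ 0 + 7p = 1 + 2p ⟹ p = 1/5.
The Row player indifferent between High and Medium: q·(-4) + (1−q)·8 = q·6 + (1−q)·(-5) ⟹ 8 + (-12)q = (-5) + 11q ⟹ q = 13/23.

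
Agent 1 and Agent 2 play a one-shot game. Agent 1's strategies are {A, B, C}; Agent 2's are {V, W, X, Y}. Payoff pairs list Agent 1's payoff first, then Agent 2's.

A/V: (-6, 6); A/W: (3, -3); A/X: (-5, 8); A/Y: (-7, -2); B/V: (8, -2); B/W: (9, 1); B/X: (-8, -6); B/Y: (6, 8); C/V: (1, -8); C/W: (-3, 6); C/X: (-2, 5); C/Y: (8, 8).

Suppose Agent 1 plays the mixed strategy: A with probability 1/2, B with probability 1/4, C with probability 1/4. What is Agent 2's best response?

Compute Agent 2's expected payoff from each pure strategy against the given mix.
V: (1/2)·6 + (1/4)·(-2) + (1/4)·(-8) = 1/2
W: (1/2)·(-3) + (1/4)·1 + (1/4)·6 = 1/4
X: (1/2)·8 + (1/4)·(-6) + (1/4)·5 = 15/4
Y: (1/2)·(-2) + (1/4)·8 + (1/4)·8 = 3
Highest expected payoff is 15/4, from X.

X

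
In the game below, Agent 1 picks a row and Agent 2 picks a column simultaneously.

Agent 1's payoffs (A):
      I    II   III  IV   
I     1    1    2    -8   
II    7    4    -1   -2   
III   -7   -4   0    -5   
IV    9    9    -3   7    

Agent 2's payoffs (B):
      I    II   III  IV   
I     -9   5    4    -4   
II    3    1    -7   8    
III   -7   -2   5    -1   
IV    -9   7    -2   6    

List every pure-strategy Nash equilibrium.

(IV, II)

A profile is a Nash equilibrium when each player is best-responding to the other.
Agent 1's best responses — vs I: IV (payoff 9); vs II: IV (payoff 9); vs III: I (payoff 2); vs IV: IV (payoff 7).
Agent 2's best responses — vs I: II (payoff 5); vs II: IV (payoff 8); vs III: III (payoff 5); vs IV: II (payoff 7).
The only mutual best response is (IV, II); neither player gains by switching there.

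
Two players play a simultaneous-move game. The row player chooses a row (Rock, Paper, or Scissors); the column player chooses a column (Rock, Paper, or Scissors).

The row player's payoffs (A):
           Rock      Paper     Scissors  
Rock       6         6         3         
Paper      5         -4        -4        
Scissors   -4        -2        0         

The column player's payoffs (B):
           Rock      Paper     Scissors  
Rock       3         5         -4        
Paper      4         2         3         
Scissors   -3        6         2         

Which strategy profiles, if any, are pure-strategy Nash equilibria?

(Rock, Paper)

Check mutual best responses: a cell is a NE iff neither player can gain by unilaterally deviating.
The row player's best responses — vs Rock: Rock (payoff 6); vs Paper: Rock (payoff 6); vs Scissors: Rock (payoff 3).
The column player's best responses — vs Rock: Paper (payoff 5); vs Paper: Rock (payoff 4); vs Scissors: Paper (payoff 6).
The only mutual best response is (Rock, Paper); neither player gains by switching there.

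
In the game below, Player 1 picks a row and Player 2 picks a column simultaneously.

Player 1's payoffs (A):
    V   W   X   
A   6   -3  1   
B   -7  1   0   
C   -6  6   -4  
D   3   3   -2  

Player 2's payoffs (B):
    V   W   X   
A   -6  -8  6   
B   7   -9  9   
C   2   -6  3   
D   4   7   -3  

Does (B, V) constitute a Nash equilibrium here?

No

Holding Player 2 at V: Player 1 gets -7 from B but could get 6 by switching to A. Player 1 has a profitable deviation.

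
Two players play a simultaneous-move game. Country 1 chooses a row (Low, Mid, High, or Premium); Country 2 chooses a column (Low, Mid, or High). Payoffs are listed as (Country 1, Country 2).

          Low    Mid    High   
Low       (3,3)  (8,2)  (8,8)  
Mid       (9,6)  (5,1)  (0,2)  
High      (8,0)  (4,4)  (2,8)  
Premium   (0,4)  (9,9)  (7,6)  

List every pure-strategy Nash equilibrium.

A profile is a Nash equilibrium when each player is best-responding to the other.
Country 1's best responses — vs Low: Mid (payoff 9); vs Mid: Premium (payoff 9); vs High: Low (payoff 8).
Country 2's best responses — vs Low: High (payoff 8); vs Mid: Low (payoff 6); vs High: High (payoff 8); vs Premium: Mid (payoff 9).
Mutual best responses occur at (Low, High), (Mid, Low), and (Premium, Mid); at each, neither player gains by switching.

(Low, High), (Mid, Low), and (Premium, Mid)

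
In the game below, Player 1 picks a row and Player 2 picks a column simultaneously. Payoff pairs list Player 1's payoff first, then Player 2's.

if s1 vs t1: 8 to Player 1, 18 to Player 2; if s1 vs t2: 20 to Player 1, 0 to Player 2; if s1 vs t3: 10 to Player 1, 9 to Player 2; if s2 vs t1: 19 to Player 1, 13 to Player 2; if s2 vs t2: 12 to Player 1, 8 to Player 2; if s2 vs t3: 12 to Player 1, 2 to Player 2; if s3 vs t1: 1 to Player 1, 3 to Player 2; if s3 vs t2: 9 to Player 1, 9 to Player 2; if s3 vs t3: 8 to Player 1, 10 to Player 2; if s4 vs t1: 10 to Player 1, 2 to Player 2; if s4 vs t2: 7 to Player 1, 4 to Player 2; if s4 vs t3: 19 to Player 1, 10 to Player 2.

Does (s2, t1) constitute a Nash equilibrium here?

Yes

Holding Player 2 at t1: Player 1 gets 19 from s2, versus 8 from s1, 1 from s3, 10 from s4. No profitable deviation for Player 1.
Holding Player 1 at s2: Player 2 gets 13 from t1, versus 8 from t2, 2 from t3. No profitable deviation for Player 2 either.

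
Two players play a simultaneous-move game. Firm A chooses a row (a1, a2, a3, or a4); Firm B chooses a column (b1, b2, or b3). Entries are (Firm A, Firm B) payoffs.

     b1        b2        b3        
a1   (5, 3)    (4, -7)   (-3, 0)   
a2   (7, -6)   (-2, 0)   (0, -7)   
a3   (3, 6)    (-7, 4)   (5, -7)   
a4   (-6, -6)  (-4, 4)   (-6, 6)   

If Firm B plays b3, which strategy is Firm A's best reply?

With Firm B fixed at b3, Firm A's payoffs are: a1 → -3, a2 → 0, a3 → 5, a4 → -6.
The maximum is 5, achieved by a3.

a3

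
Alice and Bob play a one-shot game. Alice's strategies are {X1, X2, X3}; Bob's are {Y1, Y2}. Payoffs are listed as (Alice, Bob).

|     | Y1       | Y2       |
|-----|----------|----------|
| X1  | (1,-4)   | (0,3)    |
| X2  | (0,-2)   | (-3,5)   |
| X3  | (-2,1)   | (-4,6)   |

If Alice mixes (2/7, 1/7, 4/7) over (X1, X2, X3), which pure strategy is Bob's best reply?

Y2

Bob's best reply maximizes expected payoff against the mix.
Y1: (2/7)·(-4) + (1/7)·(-2) + (4/7)·1 = -6/7
Y2: (2/7)·3 + (1/7)·5 + (4/7)·6 = 5
Highest expected payoff is 5, from Y2.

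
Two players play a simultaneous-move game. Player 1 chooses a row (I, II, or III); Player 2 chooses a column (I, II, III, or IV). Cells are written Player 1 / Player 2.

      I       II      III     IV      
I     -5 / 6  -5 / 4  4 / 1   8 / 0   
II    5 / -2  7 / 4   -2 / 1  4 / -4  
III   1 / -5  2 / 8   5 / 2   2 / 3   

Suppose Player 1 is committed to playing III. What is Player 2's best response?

II

With Player 1 fixed at III, Player 2's payoffs are: I → -5, II → 8, III → 2, IV → 3.
The maximum is 8, achieved by II.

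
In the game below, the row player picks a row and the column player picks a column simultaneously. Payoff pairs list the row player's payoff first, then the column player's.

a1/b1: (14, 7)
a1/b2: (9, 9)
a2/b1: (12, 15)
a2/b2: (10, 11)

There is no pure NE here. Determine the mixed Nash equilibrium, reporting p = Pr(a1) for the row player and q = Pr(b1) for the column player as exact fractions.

p = 2/3, q = 1/3

Each player's mixing probability is pinned down by making the *other* player indifferent.
The column player indifferent between b1 and b2: p·7 + (1−p)·15 = p·9 + (1−p)·11 ⟹ 15 + (-8)p = 11 + (-2)p ⟹ p = 2/3.
The row player indifferent between a1 and a2: q·14 + (1−q)·9 = q·12 + (1−q)·10 ⟹ 9 + 5q = 10 + 2q ⟹ q = 1/3.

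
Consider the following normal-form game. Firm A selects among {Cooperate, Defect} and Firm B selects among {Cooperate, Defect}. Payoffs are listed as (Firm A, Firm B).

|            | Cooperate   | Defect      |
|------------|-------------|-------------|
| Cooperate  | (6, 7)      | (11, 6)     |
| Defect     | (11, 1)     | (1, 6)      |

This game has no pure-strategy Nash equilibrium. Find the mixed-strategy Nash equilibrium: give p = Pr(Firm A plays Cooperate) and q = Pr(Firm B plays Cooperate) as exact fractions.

In a mixed NE each player is indifferent between their pure strategies, so the opponent's mix sets the indifference.
Firm B indifferent between Cooperate and Defect: p·7 + (1−p)·1 = p·6 + (1−p)·6 ⟹ 1 + 6p = 6 + 0p ⟹ p = 5/6.
Firm A indifferent between Cooperate and Defect: q·6 + (1−q)·11 = q·11 + (1−q)·1 ⟹ 11 + (-5)q = 1 + 10q ⟹ q = 2/3.

p = 5/6, q = 2/3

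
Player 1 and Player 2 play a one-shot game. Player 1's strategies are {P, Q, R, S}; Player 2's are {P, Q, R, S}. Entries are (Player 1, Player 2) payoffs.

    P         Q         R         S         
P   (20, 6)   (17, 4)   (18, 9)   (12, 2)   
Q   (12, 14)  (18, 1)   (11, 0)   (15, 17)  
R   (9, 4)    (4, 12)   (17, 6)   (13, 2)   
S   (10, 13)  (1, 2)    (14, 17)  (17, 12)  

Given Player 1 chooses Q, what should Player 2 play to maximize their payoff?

S

With Player 1 fixed at Q, Player 2's payoffs are: P → 14, Q → 1, R → 0, S → 17.
The maximum is 17, achieved by S.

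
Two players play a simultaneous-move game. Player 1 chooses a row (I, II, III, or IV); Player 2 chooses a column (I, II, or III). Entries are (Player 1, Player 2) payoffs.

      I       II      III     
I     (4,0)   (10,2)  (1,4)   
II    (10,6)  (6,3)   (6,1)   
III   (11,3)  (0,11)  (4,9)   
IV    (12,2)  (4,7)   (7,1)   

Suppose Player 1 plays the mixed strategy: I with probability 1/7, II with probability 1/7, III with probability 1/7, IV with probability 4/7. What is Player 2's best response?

II

Compute Player 2's expected payoff from each pure strategy against the given mix.
I: (1/7)·0 + (1/7)·6 + (1/7)·3 + (4/7)·2 = 17/7
II: (1/7)·2 + (1/7)·3 + (1/7)·11 + (4/7)·7 = 44/7
III: (1/7)·4 + (1/7)·1 + (1/7)·9 + (4/7)·1 = 18/7
Highest expected payoff is 44/7, from II.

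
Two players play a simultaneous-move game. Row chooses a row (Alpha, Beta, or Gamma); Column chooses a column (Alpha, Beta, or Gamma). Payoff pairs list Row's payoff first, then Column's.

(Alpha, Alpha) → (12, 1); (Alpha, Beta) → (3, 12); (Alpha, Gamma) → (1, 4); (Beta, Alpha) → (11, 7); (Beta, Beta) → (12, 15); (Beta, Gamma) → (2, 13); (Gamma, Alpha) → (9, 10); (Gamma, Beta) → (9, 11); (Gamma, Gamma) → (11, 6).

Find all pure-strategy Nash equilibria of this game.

Check mutual best responses: a cell is a NE iff neither player can gain by unilaterally deviating.
Row's best responses — vs Alpha: Alpha (payoff 12); vs Beta: Beta (payoff 12); vs Gamma: Gamma (payoff 11).
Column's best responses — vs Alpha: Beta (payoff 12); vs Beta: Beta (payoff 15); vs Gamma: Beta (payoff 11).
The only mutual best response is (Beta, Beta); neither player gains by switching there.

(Beta, Beta)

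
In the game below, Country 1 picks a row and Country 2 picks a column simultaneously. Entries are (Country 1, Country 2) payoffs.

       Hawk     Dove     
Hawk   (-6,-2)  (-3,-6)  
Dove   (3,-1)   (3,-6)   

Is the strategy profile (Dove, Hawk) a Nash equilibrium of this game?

Holding Country 2 at Hawk: Country 1 gets 3 from Dove, versus -6 from Hawk. No profitable deviation for Country 1.
Holding Country 1 at Dove: Country 2 gets -1 from Hawk, versus -6 from Dove. No profitable deviation for Country 2 either.

Yes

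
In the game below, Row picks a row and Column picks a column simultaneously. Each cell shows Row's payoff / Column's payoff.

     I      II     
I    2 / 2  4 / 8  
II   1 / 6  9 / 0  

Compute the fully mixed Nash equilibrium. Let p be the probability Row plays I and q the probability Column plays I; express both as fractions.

Each player's mixing probability is pinned down by making the *other* player indifferent.
Column indifferent between I and II: p·2 + (1−p)·6 = p·8 + (1−p)·0 ⟹ 6 + (-4)p = 0 + 8p ⟹ p = 1/2.
Row indifferent between I and II: q·2 + (1−q)·4 = q·1 + (1−q)·9 ⟹ 4 + (-2)q = 9 + (-8)q ⟹ q = 5/6.

p = 1/2, q = 5/6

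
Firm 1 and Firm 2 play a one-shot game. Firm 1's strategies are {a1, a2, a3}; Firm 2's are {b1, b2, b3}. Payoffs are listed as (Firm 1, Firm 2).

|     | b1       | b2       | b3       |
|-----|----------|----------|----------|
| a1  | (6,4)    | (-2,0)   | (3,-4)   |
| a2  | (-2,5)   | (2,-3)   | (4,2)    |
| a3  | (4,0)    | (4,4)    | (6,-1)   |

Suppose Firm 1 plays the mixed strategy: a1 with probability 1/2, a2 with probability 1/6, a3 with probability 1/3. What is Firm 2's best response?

Compute Firm 2's expected payoff from each pure strategy against the given mix.
b1: (1/2)·4 + (1/6)·5 + (1/3)·0 = 17/6
b2: (1/2)·0 + (1/6)·(-3) + (1/3)·4 = 5/6
b3: (1/2)·(-4) + (1/6)·2 + (1/3)·(-1) = -2
Highest expected payoff is 17/6, from b1.

b1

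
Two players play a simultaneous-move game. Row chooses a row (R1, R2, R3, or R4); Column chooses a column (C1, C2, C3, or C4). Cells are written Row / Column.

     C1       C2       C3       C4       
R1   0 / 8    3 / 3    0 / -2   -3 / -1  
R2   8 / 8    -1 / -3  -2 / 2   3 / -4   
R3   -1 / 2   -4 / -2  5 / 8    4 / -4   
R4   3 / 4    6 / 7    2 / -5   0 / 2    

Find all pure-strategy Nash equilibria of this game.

Find each player's best response to every opponent strategy; NE are the intersections.
Row's best responses — vs C1: R2 (payoff 8); vs C2: R4 (payoff 6); vs C3: R3 (payoff 5); vs C4: R3 (payoff 4).
Column's best responses — vs R1: C1 (payoff 8); vs R2: C1 (payoff 8); vs R3: C3 (payoff 8); vs R4: C2 (payoff 7).
Mutual best responses occur at (R2, C1), (R3, C3), and (R4, C2); at each, neither player gains by switching.

(R2, C1), (R3, C3), and (R4, C2)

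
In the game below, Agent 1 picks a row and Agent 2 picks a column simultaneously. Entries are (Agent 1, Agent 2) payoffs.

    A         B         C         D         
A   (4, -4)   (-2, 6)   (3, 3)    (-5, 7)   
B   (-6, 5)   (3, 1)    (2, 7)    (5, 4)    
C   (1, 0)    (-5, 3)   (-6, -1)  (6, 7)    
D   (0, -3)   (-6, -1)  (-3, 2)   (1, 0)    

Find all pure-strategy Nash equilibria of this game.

Check mutual best responses: a cell is a NE iff neither player can gain by unilaterally deviating.
Agent 1's best responses — vs A: A (payoff 4); vs B: B (payoff 3); vs C: A (payoff 3); vs D: C (payoff 6).
Agent 2's best responses — vs A: D (payoff 7); vs B: C (payoff 7); vs C: D (payoff 7); vs D: C (payoff 2).
The only mutual best response is (C, D); neither player gains by switching there.

(C, D)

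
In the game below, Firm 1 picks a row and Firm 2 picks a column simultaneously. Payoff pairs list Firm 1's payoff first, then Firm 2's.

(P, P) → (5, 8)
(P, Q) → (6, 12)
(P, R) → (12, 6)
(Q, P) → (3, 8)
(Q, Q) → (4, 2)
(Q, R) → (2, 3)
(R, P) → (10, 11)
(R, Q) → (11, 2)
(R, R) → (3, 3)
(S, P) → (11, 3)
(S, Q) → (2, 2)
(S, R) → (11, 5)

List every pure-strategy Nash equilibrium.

None

Find each player's best response to every opponent strategy; NE are the intersections.
Firm 1's best responses — vs P: S (payoff 11); vs Q: R (payoff 11); vs R: P (payoff 12).
Firm 2's best responses — vs P: Q (payoff 12); vs Q: P (payoff 8); vs R: P (payoff 11); vs S: R (payoff 5).
No cell has both players best-responding. For instance, Firm 1's best reply to R is P, but against P Firm 2 prefers Q over R.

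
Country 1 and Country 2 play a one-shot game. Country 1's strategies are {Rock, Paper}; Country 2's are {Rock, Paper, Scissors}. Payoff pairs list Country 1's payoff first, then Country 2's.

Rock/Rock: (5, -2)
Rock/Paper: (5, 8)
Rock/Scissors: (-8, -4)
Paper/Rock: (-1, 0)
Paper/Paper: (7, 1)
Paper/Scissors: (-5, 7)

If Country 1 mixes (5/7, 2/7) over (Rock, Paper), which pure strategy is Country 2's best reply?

Country 2's best reply maximizes expected payoff against the mix.
Rock: (5/7)·(-2) + (2/7)·0 = -10/7
Paper: (5/7)·8 + (2/7)·1 = 6
Scissors: (5/7)·(-4) + (2/7)·7 = -6/7
Highest expected payoff is 6, from Paper.

Paper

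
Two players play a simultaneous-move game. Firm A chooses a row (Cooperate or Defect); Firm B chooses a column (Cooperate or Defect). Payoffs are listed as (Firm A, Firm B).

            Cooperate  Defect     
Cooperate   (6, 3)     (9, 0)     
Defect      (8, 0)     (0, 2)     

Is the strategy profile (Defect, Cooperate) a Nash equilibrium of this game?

No

Holding Firm B at Cooperate: Firm A gets 8 from Defect, versus 6 from Cooperate. No profitable deviation for Firm A.
Holding Firm A at Defect: Firm B gets 0 from Cooperate but could get 2 by switching to Defect. Firm B has a profitable deviation.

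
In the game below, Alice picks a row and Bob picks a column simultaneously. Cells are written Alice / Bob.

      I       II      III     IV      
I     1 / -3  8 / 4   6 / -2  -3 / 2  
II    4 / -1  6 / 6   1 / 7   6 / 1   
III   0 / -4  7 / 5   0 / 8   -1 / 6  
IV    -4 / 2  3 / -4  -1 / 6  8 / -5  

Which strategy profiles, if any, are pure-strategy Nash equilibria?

(I, II)

A profile is a Nash equilibrium when each player is best-responding to the other.
Alice's best responses — vs I: II (payoff 4); vs II: I (payoff 8); vs III: I (payoff 6); vs IV: IV (payoff 8).
Bob's best responses — vs I: II (payoff 4); vs II: III (payoff 7); vs III: III (payoff 8); vs IV: III (payoff 6).
The only mutual best response is (I, II); neither player gains by switching there.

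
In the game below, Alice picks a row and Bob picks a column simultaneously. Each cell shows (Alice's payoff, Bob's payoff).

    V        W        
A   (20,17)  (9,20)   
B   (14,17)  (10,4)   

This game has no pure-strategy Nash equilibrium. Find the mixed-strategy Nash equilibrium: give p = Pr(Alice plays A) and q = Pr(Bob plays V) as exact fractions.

Each player's mixing probability is pinned down by making the *other* player indifferent.
Bob indifferent between V and W: p·17 + (1−p)·17 = p·20 + (1−p)·4 ⟹ 17 + 0p = 4 + 16p ⟹ p = 13/16.
Alice indifferent between A and B: q·20 + (1−q)·9 = q·14 + (1−q)·10 ⟹ 9 + 11q = 10 + 4q ⟹ q = 1/7.

p = 13/16, q = 1/7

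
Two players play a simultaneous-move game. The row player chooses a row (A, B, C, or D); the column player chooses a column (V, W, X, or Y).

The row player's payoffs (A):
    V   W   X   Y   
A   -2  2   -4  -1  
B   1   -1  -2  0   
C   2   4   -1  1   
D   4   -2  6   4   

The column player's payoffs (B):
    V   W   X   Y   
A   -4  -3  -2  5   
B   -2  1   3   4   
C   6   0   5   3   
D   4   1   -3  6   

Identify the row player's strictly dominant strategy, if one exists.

A strategy is strictly dominant if it gives the row player a strictly higher payoff than every other strategy, against every choice by the opponent.
A is not dominant: against V, B gives 1 > -2.
B is not dominant: against V, C gives 2 > 1.
C is not dominant: against V, D gives 4 > 2.
D is not dominant: against W, A gives 2 > -2.
No single strategy is best against every opponent action.

None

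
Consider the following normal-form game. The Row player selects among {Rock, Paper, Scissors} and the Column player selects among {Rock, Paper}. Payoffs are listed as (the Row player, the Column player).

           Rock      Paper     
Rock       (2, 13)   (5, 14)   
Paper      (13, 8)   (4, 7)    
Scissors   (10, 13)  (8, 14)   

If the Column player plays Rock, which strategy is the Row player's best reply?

With the Column player fixed at Rock, the Row player's payoffs are: Rock → 2, Paper → 13, Scissors → 10.
The maximum is 13, achieved by Paper.

Paper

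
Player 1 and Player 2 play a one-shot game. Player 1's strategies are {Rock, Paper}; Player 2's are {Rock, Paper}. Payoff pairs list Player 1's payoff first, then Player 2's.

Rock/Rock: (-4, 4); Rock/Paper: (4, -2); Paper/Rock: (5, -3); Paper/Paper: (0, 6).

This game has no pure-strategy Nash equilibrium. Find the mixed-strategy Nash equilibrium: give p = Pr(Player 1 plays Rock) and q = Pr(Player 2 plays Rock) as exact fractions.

Each player's mixing probability is pinned down by making the *other* player indifferent.
Player 2 indifferent between Rock and Paper: p·4 + (1−p)·(-3) = p·(-2) + (1−p)·6 ⟹ (-3) + 7p = 6 + (-8)p ⟹ p = 3/5.
Player 1 indifferent between Rock and Paper: q·(-4) + (1−q)·4 = q·5 + (1−q)·0 ⟹ 4 + (-8)q = 0 + 5q ⟹ q = 4/13.

p = 3/5, q = 4/13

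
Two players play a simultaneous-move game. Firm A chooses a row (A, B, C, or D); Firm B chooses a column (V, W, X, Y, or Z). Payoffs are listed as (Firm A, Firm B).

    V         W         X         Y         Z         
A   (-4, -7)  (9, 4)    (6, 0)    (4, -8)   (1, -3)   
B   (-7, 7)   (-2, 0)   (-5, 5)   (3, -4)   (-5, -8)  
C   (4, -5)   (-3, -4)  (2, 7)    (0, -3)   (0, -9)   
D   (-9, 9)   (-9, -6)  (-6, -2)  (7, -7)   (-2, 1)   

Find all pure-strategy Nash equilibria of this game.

(A, W)

Find each player's best response to every opponent strategy; NE are the intersections.
Firm A's best responses — vs V: C (payoff 4); vs W: A (payoff 9); vs X: A (payoff 6); vs Y: D (payoff 7); vs Z: A (payoff 1).
Firm B's best responses — vs A: W (payoff 4); vs B: V (payoff 7); vs C: X (payoff 7); vs D: V (payoff 9).
The only mutual best response is (A, W); neither player gains by switching there.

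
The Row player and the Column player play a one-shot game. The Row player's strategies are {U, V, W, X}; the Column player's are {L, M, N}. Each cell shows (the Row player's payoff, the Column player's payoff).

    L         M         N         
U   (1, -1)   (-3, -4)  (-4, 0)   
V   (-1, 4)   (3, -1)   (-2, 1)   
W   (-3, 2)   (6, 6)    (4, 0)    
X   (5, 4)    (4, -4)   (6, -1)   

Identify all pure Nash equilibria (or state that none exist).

Find each player's best response to every opponent strategy; NE are the intersections.
The Row player's best responses — vs L: X (payoff 5); vs M: W (payoff 6); vs N: X (payoff 6).
The Column player's best responses — vs U: N (payoff 0); vs V: L (payoff 4); vs W: M (payoff 6); vs X: L (payoff 4).
Mutual best responses occur at (W, M) and (X, L); at each, neither player gains by switching.

(W, M) and (X, L)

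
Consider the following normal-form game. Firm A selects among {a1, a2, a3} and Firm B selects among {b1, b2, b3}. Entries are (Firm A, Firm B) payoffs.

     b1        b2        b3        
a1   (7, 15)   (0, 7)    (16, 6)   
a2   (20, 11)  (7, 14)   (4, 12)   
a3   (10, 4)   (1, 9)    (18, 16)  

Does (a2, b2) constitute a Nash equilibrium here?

Holding Firm B at b2: Firm A gets 7 from a2, versus 0 from a1, 1 from a3. No profitable deviation for Firm A.
Holding Firm A at a2: Firm B gets 14 from b2, versus 11 from b1, 12 from b3. No profitable deviation for Firm B either.

Yes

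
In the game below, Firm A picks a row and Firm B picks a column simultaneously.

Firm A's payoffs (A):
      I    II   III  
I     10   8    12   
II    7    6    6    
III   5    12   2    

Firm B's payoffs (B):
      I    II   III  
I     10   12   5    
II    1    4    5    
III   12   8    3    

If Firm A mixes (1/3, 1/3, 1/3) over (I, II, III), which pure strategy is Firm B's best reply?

Compute Firm B's expected payoff from each pure strategy against the given mix.
I: (1/3)·10 + (1/3)·1 + (1/3)·12 = 23/3
II: (1/3)·12 + (1/3)·4 + (1/3)·8 = 8
III: (1/3)·5 + (1/3)·5 + (1/3)·3 = 13/3
Highest expected payoff is 8, from II.

II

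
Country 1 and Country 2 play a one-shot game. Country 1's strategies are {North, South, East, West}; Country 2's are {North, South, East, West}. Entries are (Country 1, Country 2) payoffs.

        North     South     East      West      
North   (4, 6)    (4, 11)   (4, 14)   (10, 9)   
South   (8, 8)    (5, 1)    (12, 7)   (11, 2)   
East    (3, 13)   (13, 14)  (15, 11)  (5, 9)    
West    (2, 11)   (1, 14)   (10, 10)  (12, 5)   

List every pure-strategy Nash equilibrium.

(South, North) and (East, South)

Find each player's best response to every opponent strategy; NE are the intersections.
Country 1's best responses — vs North: South (payoff 8); vs South: East (payoff 13); vs East: East (payoff 15); vs West: West (payoff 12).
Country 2's best responses — vs North: East (payoff 14); vs South: North (payoff 8); vs East: South (payoff 14); vs West: South (payoff 14).
Mutual best responses occur at (South, North) and (East, South); at each, neither player gains by switching.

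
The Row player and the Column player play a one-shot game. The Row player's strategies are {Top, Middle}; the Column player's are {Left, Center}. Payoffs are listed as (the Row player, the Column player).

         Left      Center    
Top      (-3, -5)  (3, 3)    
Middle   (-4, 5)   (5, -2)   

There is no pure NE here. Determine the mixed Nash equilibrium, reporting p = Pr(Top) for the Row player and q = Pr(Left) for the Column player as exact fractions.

p = 7/15, q = 2/3

In a mixed NE each player is indifferent between their pure strategies, so the opponent's mix sets the indifference.
The Column player indifferent between Left and Center: p·(-5) + (1−p)·5 = p·3 + (1−p)·(-2) ⟹ 5 + (-10)p = (-2) + 5p ⟹ p = 7/15.
The Row player indifferent between Top and Middle: q·(-3) + (1−q)·3 = q·(-4) + (1−q)·5 ⟹ 3 + (-6)q = 5 + (-9)q ⟹ q = 2/3.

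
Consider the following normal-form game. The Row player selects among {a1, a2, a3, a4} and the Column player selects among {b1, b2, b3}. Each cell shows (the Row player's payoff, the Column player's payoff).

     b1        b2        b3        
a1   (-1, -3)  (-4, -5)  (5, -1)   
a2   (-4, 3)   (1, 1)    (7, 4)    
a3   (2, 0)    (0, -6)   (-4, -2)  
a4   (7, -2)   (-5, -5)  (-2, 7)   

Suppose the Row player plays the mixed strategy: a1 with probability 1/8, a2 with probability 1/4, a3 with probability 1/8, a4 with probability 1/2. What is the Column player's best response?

b3

Compute the Column player's expected payoff from each pure strategy against the given mix.
b1: (1/8)·(-3) + (1/4)·3 + (1/8)·0 + (1/2)·(-2) = -5/8
b2: (1/8)·(-5) + (1/4)·1 + (1/8)·(-6) + (1/2)·(-5) = -29/8
b3: (1/8)·(-1) + (1/4)·4 + (1/8)·(-2) + (1/2)·7 = 33/8
Highest expected payoff is 33/8, from b3.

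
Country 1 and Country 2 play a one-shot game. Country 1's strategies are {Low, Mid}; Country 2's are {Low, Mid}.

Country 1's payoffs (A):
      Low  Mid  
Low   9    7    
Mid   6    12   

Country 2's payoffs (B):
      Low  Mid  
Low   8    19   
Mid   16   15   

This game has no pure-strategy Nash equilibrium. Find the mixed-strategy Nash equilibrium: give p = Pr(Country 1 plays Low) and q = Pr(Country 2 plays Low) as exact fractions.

p = 1/12, q = 5/8

In a mixed NE each player is indifferent between their pure strategies, so the opponent's mix sets the indifference.
Country 2 indifferent between Low and Mid: p·8 + (1−p)·16 = p·19 + (1−p)·15 ⟹ 16 + (-8)p = 15 + 4p ⟹ p = 1/12.
Country 1 indifferent between Low and Mid: q·9 + (1−q)·7 = q·6 + (1−q)·12 ⟹ 7 + 2q = 12 + (-6)q ⟹ q = 5/8.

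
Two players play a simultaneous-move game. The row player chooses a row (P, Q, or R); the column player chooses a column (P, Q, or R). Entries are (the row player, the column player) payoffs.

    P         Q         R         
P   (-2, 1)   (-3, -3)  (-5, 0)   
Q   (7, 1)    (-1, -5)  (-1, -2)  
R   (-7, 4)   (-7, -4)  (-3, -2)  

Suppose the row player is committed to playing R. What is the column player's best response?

P

With the row player fixed at R, the column player's payoffs are: P → 4, Q → -4, R → -2.
The maximum is 4, achieved by P.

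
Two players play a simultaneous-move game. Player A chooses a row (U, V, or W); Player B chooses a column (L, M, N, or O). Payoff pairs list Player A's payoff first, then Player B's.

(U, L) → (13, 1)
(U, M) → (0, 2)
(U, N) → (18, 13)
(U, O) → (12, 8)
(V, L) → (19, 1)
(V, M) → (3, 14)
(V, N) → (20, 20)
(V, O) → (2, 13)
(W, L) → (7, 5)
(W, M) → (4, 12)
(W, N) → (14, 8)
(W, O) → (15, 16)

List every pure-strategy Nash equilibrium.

Check mutual best responses: a cell is a NE iff neither player can gain by unilaterally deviating.
Player A's best responses — vs L: V (payoff 19); vs M: W (payoff 4); vs N: V (payoff 20); vs O: W (payoff 15).
Player B's best responses — vs U: N (payoff 13); vs V: N (payoff 20); vs W: O (payoff 16).
Mutual best responses occur at (V, N) and (W, O); at each, neither player gains by switching.

(V, N) and (W, O)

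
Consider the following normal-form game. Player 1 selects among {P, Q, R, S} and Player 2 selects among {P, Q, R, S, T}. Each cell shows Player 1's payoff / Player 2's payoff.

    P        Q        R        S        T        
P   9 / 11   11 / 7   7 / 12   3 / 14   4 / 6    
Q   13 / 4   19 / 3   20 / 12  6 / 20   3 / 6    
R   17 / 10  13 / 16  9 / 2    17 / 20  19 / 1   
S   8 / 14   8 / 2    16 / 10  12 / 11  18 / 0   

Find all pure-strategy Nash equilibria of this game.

(R, S)

A profile is a Nash equilibrium when each player is best-responding to the other.
Player 1's best responses — vs P: R (payoff 17); vs Q: Q (payoff 19); vs R: Q (payoff 20); vs S: R (payoff 17); vs T: R (payoff 19).
Player 2's best responses — vs P: S (payoff 14); vs Q: S (payoff 20); vs R: S (payoff 20); vs S: P (payoff 14).
The only mutual best response is (R, S); neither player gains by switching there.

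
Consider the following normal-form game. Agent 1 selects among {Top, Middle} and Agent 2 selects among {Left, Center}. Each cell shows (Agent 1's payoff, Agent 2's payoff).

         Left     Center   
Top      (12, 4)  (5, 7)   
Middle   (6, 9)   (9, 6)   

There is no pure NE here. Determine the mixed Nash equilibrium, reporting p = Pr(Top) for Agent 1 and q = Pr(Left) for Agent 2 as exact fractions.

In a mixed NE each player is indifferent between their pure strategies, so the opponent's mix sets the indifference.
Agent 2 indifferent between Left and Center: p·4 + (1−p)·9 = p·7 + (1−p)·6 ⟹ 9 + (-5)p = 6 + 1p ⟹ p = 1/2.
Agent 1 indifferent between Top and Middle: q·12 + (1−q)·5 = q·6 + (1−q)·9 ⟹ 5 + 7q = 9 + (-3)q ⟹ q = 2/5.

p = 1/2, q = 2/5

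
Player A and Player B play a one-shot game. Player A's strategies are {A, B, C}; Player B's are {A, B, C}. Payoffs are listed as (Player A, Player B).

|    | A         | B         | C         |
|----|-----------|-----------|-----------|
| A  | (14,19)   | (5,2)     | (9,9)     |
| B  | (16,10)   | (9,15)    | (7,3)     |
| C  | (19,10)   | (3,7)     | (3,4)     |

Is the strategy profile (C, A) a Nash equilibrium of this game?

Yes

Holding Player B at A: Player A gets 19 from C, versus 14 from A, 16 from B. No profitable deviation for Player A.
Holding Player A at C: Player B gets 10 from A, versus 7 from B, 4 from C. No profitable deviation for Player B either.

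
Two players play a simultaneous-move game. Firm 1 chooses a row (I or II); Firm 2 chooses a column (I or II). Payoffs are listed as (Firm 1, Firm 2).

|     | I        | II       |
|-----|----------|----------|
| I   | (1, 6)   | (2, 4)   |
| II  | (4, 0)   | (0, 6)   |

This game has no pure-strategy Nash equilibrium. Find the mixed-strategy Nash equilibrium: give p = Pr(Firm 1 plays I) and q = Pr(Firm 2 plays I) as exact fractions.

p = 3/4, q = 2/5

In a mixed NE each player is indifferent between their pure strategies, so the opponent's mix sets the indifference.
Firm 2 indifferent between I and II: p·6 + (1−p)·0 = p·4 + (1−p)·6 ⟹ 0 + 6p = 6 + (-2)p ⟹ p = 3/4.
Firm 1 indifferent between I and II: q·1 + (1−q)·2 = q·4 + (1−q)·0 ⟹ 2 + (-1)q = 0 + 4q ⟹ q = 2/5.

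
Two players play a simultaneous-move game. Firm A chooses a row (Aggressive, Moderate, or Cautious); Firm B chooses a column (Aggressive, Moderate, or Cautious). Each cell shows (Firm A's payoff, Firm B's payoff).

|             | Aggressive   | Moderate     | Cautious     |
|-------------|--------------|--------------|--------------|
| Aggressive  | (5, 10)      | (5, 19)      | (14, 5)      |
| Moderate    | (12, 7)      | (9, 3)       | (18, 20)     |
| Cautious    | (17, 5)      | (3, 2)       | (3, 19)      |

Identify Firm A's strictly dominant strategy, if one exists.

Check whether one of Firm A's strategies beats all alternatives regardless of what the opponent does.
Aggressive is not dominant: against Aggressive, Moderate gives 12 > 5.
Moderate is not dominant: against Aggressive, Cautious gives 17 > 12.
Cautious is not dominant: against Moderate, Aggressive gives 5 > 3.
No single strategy is best against every opponent action.

No strictly dominant strategy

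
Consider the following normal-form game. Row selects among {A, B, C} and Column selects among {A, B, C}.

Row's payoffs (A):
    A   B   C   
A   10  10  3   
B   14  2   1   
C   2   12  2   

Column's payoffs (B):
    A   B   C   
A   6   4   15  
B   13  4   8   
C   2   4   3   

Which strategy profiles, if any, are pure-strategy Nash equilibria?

Check mutual best responses: a cell is a NE iff neither player can gain by unilaterally deviating.
Row's best responses — vs A: B (payoff 14); vs B: C (payoff 12); vs C: A (payoff 3).
Column's best responses — vs A: C (payoff 15); vs B: A (payoff 13); vs C: B (payoff 4).
Mutual best responses occur at (A, C), (B, A), and (C, B); at each, neither player gains by switching.

(A, C), (B, A), and (C, B)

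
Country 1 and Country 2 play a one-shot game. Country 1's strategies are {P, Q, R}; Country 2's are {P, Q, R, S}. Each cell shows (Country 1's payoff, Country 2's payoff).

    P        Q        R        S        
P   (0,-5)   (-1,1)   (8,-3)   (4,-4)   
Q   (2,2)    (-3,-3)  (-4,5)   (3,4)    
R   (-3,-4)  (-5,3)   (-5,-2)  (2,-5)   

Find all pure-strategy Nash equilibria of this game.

(P, Q)

A profile is a Nash equilibrium when each player is best-responding to the other.
Country 1's best responses — vs P: Q (payoff 2); vs Q: P (payoff -1); vs R: P (payoff 8); vs S: P (payoff 4).
Country 2's best responses — vs P: Q (payoff 1); vs Q: R (payoff 5); vs R: Q (payoff 3).
The only mutual best response is (P, Q); neither player gains by switching there.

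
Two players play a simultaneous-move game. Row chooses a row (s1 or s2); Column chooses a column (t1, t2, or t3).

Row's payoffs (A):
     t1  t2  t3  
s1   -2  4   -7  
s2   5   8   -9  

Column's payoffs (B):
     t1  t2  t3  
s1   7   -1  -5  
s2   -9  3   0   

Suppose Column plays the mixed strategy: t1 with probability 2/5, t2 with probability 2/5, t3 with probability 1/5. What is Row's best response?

s2

Row's best reply maximizes expected payoff against the mix.
s1: (2/5)·(-2) + (2/5)·4 + (1/5)·(-7) = -3/5
s2: (2/5)·5 + (2/5)·8 + (1/5)·(-9) = 17/5
Highest expected payoff is 17/5, from s2.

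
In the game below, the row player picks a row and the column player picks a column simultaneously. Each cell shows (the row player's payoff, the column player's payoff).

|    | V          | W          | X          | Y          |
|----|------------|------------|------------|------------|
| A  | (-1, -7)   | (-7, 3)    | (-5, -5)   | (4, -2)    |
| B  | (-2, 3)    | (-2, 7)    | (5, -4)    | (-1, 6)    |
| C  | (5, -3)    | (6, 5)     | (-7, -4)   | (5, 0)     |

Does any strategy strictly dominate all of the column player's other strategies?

W

Check whether one of the column player's strategies beats all alternatives regardless of what the opponent does.
W strictly dominates: vs A: 3 > each of {-7, -5, -2}; vs B: 7 > each of {3, -4, 6}; vs C: 5 > each of {-3, -4, 0}.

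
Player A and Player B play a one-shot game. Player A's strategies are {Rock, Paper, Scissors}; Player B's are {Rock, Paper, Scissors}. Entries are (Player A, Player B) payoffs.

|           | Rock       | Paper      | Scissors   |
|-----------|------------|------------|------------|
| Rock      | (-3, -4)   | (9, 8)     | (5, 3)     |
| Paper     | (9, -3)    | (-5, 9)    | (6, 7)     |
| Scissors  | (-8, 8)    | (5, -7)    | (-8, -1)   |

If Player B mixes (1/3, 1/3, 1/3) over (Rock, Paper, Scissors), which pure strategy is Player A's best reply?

Player A's best reply maximizes expected payoff against the mix.
Rock: (1/3)·(-3) + (1/3)·9 + (1/3)·5 = 11/3
Paper: (1/3)·9 + (1/3)·(-5) + (1/3)·6 = 10/3
Scissors: (1/3)·(-8) + (1/3)·5 + (1/3)·(-8) = -11/3
Highest expected payoff is 11/3, from Rock.

Rock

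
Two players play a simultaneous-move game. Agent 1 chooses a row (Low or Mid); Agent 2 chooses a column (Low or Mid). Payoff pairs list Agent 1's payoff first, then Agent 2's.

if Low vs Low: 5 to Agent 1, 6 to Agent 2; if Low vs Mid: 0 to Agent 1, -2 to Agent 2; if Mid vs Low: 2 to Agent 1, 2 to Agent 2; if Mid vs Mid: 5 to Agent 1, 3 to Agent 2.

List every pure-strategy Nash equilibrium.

A profile is a Nash equilibrium when each player is best-responding to the other.
Agent 1's best responses — vs Low: Low (payoff 5); vs Mid: Mid (payoff 5).
Agent 2's best responses — vs Low: Low (payoff 6); vs Mid: Mid (payoff 3).
Mutual best responses occur at (Low, Low) and (Mid, Mid); at each, neither player gains by switching.

(Low, Low) and (Mid, Mid)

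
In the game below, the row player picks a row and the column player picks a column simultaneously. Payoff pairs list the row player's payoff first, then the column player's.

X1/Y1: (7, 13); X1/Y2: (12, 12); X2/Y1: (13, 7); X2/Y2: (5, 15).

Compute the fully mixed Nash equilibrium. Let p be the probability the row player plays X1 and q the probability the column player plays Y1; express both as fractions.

Each player's mixing probability is pinned down by making the *other* player indifferent.
The column player indifferent between Y1 and Y2: p·13 + (1−p)·7 = p·12 + (1−p)·15 ⟹ 7 + 6p = 15 + (-3)p ⟹ p = 8/9.
The row player indifferent between X1 and X2: q·7 + (1−q)·12 = q·13 + (1−q)·5 ⟹ 12 + (-5)q = 5 + 8q ⟹ q = 7/13.

p = 8/9, q = 7/13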